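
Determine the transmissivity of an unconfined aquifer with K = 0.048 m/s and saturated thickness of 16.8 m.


Transmissivity is defined as T = K * h.
T = 0.048 * 16.8
  = 0.8064 m^2/s.

0.8064


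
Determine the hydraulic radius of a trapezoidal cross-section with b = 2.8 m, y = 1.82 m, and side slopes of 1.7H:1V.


For a trapezoidal section with side slope z:
A = (b + z*y)*y = (2.8 + 1.7*1.82)*1.82 = 10.727 m^2.
P = b + 2*y*sqrt(1 + z^2) = 2.8 + 2*1.82*sqrt(1 + 1.7^2) = 9.979 m.
R = A/P = 10.727 / 9.979 = 1.0749 m.

1.0749


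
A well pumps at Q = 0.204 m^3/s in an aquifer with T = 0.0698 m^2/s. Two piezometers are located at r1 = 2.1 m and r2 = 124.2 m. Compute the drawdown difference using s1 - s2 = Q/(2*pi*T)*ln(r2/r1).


Thiem equation: s1 - s2 = Q/(2*pi*T) * ln(r2/r1).
ln(r2/r1) = ln(124.2/2.1) = 4.08.
Q/(2*pi*T) = 0.204 / (2*pi*0.0698) = 0.204 / 0.4386 = 0.4652.
s1 - s2 = 0.4652 * 4.08 = 1.8978 m.

1.8978


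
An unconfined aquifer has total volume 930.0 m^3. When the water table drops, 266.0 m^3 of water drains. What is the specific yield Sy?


Specific yield Sy = Volume drained / Total volume.
Sy = 266.0 / 930.0
   = 0.286.

0.286


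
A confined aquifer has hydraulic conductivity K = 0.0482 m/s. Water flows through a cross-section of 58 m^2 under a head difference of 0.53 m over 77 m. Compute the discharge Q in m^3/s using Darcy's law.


Darcy's law: Q = K * A * i, where i = dh/L.
Hydraulic gradient i = 0.53 / 77 = 0.006883.
Q = 0.0482 * 58 * 0.006883
  = 0.0192 m^3/s.

0.0192


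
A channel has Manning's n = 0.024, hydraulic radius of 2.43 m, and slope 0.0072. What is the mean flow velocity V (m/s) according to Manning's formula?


Manning's equation gives V = (1/n) * R^(2/3) * S^(1/2).
First, compute R^(2/3) = 2.43^(2/3) = 1.8075.
Next, S^(1/2) = 0.0072^(1/2) = 0.084853.
Then 1/n = 1/0.024 = 41.67.
V = 41.67 * 1.8075 * 0.084853 = 6.3904 m/s.

6.3904


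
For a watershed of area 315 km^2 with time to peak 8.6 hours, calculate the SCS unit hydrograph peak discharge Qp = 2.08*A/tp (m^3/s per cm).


SCS formula: Qp = 2.08 * A / tp.
Qp = 2.08 * 315 / 8.6
   = 655.2 / 8.6
   = 76.19 m^3/s per cm.

76.19


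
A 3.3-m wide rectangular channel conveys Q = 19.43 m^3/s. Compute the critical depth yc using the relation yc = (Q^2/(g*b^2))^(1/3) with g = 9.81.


Using yc = (Q^2 / (g * b^2))^(1/3):
Q^2 = 19.43^2 = 377.52.
g * b^2 = 9.81 * 3.3^2 = 9.81 * 10.89 = 106.83.
Q^2 / (g*b^2) = 377.52 / 106.83 = 3.5338.
yc = 3.5338^(1/3) = 1.5232 m.

1.5232


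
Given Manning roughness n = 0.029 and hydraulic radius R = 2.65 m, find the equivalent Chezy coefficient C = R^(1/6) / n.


The Chezy coefficient relates to Manning's n through C = R^(1/6) / n.
R^(1/6) = 2.65^(1/6) = 1.176362.
C = 1.176362 / 0.029 = 40.56 m^(1/2)/s.

40.56


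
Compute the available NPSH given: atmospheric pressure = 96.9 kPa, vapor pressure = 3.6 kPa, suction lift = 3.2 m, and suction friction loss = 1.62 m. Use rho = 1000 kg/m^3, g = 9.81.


NPSHa = p_atm/(rho*g) - z_s - hf_s - p_vap/(rho*g).
p_atm/(rho*g) = 96.9*1000 / (1000*9.81) = 9.878 m.
p_vap/(rho*g) = 3.6*1000 / (1000*9.81) = 0.367 m.
NPSHa = 9.878 - 3.2 - 1.62 - 0.367
      = 4.69 m.

4.69


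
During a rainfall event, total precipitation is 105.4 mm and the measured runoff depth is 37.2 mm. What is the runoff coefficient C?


The runoff coefficient C = runoff depth / rainfall depth.
C = 37.2 / 105.4
  = 0.3529.

0.3529


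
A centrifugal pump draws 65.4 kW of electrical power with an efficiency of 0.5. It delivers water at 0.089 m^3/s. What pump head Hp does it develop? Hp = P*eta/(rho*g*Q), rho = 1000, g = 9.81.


Pump head formula: Hp = P * eta / (rho * g * Q).
Numerator: P * eta = 65.4 * 1000 * 0.5 = 32700.0 W.
Denominator: rho * g * Q = 1000 * 9.81 * 0.089 = 873.09.
Hp = 32700.0 / 873.09 = 37.45 m.

37.45


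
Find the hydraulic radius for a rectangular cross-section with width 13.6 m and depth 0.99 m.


For a rectangular section:
Flow area A = b * y = 13.6 * 0.99 = 13.46 m^2.
Wetted perimeter P = b + 2y = 13.6 + 2*0.99 = 15.58 m.
Hydraulic radius R = A/P = 13.46 / 15.58 = 0.8642 m.

0.8642


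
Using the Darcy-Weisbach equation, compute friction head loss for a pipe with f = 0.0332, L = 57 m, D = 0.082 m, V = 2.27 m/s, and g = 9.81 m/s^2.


Darcy-Weisbach equation: h_f = f * (L/D) * V^2/(2g).
f * L/D = 0.0332 * 57/0.082 = 23.078.
V^2/(2g) = 2.27^2 / (2*9.81) = 5.1529 / 19.62 = 0.2626 m.
h_f = 23.078 * 0.2626 = 6.061 m.

6.061


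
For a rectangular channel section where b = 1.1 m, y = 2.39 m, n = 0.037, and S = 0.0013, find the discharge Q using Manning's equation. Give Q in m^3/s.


For a rectangular channel, the cross-sectional area A = b * y = 1.1 * 2.39 = 2.63 m^2.
The wetted perimeter P = b + 2y = 1.1 + 2*2.39 = 5.88 m.
Hydraulic radius R = A/P = 2.63/5.88 = 0.4471 m.
Velocity V = (1/n)*R^(2/3)*S^(1/2) = (1/0.037)*0.4471^(2/3)*0.0013^(1/2) = 0.5698 m/s.
Discharge Q = A * V = 2.63 * 0.5698 = 1.498 m^3/s.

1.498


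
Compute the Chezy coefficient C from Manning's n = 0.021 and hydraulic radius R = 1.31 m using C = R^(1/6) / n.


The Chezy coefficient relates to Manning's n through C = R^(1/6) / n.
R^(1/6) = 1.31^(1/6) = 1.046033.
C = 1.046033 / 0.021 = 49.81 m^(1/2)/s.

49.81


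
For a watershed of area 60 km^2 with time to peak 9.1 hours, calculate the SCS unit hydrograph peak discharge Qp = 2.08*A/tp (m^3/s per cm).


SCS formula: Qp = 2.08 * A / tp.
Qp = 2.08 * 60 / 9.1
   = 124.8 / 9.1
   = 13.71 m^3/s per cm.

13.71


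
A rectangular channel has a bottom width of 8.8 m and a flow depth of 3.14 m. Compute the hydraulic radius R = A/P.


For a rectangular section:
Flow area A = b * y = 8.8 * 3.14 = 27.63 m^2.
Wetted perimeter P = b + 2y = 8.8 + 2*3.14 = 15.08 m.
Hydraulic radius R = A/P = 27.63 / 15.08 = 1.8324 m.

1.8324


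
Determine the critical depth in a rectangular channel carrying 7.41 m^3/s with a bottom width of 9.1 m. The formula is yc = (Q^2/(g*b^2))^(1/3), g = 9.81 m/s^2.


Using yc = (Q^2 / (g * b^2))^(1/3):
Q^2 = 7.41^2 = 54.91.
g * b^2 = 9.81 * 9.1^2 = 9.81 * 82.81 = 812.37.
Q^2 / (g*b^2) = 54.91 / 812.37 = 0.0676.
yc = 0.0676^(1/3) = 0.4073 m.

0.4073


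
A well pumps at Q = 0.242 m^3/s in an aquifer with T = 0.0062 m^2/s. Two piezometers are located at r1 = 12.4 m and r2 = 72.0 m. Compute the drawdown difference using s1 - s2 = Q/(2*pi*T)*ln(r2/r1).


Thiem equation: s1 - s2 = Q/(2*pi*T) * ln(r2/r1).
ln(r2/r1) = ln(72.0/12.4) = 1.759.
Q/(2*pi*T) = 0.242 / (2*pi*0.0062) = 0.242 / 0.039 = 6.2122.
s1 - s2 = 6.2122 * 1.759 = 10.927 m.

10.927


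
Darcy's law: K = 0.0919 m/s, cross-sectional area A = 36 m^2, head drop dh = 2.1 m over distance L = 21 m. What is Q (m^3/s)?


Darcy's law: Q = K * A * i, where i = dh/L.
Hydraulic gradient i = 2.1 / 21 = 0.1.
Q = 0.0919 * 36 * 0.1
  = 0.3308 m^3/s.

0.3308


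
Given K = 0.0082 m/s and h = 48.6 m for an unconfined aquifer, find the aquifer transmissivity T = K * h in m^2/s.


Transmissivity is defined as T = K * h.
T = 0.0082 * 48.6
  = 0.3985 m^2/s.

0.3985


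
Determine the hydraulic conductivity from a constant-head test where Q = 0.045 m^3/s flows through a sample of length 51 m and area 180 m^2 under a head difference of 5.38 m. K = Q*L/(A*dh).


From K = Q*L / (A*dh):
Numerator: Q*L = 0.045 * 51 = 2.295.
Denominator: A*dh = 180 * 5.38 = 968.4.
K = 2.295 / 968.4 = 0.00237 m/s.

0.00237


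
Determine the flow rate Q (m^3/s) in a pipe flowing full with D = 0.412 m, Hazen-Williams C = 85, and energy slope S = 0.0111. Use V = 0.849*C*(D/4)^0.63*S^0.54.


For a full circular pipe, R = D/4 = 0.412/4 = 0.103 m.
V = 0.849 * 85 * 0.103^0.63 * 0.0111^0.54
  = 0.849 * 85 * 0.238829 * 0.087998
  = 1.5167 m/s.
Pipe area A = pi*D^2/4 = pi*0.412^2/4 = 0.1333 m^2.
Q = A * V = 0.1333 * 1.5167 = 0.2022 m^3/s.

0.2022


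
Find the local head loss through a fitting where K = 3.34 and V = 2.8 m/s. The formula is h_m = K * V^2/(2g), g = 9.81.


Minor loss formula: h_m = K * V^2/(2g).
V^2 = 2.8^2 = 7.84.
V^2/(2g) = 7.84 / 19.62 = 0.3996 m.
h_m = 3.34 * 0.3996 = 1.3346 m.

1.3346


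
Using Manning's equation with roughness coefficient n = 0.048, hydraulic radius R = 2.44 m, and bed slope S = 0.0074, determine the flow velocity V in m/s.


Manning's equation gives V = (1/n) * R^(2/3) * S^(1/2).
First, compute R^(2/3) = 2.44^(2/3) = 1.8124.
Next, S^(1/2) = 0.0074^(1/2) = 0.086023.
Then 1/n = 1/0.048 = 20.83.
V = 20.83 * 1.8124 * 0.086023 = 3.2481 m/s.

3.2481


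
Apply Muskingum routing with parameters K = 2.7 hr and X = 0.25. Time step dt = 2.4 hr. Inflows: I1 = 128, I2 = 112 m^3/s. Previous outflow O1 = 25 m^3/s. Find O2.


Muskingum coefficients:
denom = 2*K*(1-X) + dt = 2*2.7*(1-0.25) + 2.4 = 6.45.
C0 = (dt - 2*K*X)/denom = (2.4 - 2*2.7*0.25)/6.45 = 0.1628.
C1 = (dt + 2*K*X)/denom = (2.4 + 2*2.7*0.25)/6.45 = 0.5814.
C2 = (2*K*(1-X) - dt)/denom = 0.2558.
O2 = C0*I2 + C1*I1 + C2*O1
   = 0.1628*112 + 0.5814*128 + 0.2558*25
   = 99.05 m^3/s.

99.05


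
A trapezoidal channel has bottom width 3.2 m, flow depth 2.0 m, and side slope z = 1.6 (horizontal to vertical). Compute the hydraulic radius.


For a trapezoidal section with side slope z:
A = (b + z*y)*y = (3.2 + 1.6*2.0)*2.0 = 12.8 m^2.
P = b + 2*y*sqrt(1 + z^2) = 3.2 + 2*2.0*sqrt(1 + 1.6^2) = 10.747 m.
R = A/P = 12.8 / 10.747 = 1.191 m.

1.191


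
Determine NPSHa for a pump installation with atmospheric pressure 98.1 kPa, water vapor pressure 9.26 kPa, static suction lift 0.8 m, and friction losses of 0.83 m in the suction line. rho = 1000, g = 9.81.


NPSHa = p_atm/(rho*g) - z_s - hf_s - p_vap/(rho*g).
p_atm/(rho*g) = 98.1*1000 / (1000*9.81) = 10.0 m.
p_vap/(rho*g) = 9.26*1000 / (1000*9.81) = 0.944 m.
NPSHa = 10.0 - 0.8 - 0.83 - 0.944
      = 7.43 m.

7.43


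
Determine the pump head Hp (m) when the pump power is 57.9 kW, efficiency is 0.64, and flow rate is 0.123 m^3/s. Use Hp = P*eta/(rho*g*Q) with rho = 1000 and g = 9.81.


Pump head formula: Hp = P * eta / (rho * g * Q).
Numerator: P * eta = 57.9 * 1000 * 0.64 = 37056.0 W.
Denominator: rho * g * Q = 1000 * 9.81 * 0.123 = 1206.63.
Hp = 37056.0 / 1206.63 = 30.71 m.

30.71


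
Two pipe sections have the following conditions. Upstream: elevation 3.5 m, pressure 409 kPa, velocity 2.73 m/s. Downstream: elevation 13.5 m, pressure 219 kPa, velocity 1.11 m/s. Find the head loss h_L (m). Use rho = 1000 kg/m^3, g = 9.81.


Total head at each section: H = z + p/(rho*g) + V^2/(2g).
H1 = 3.5 + 409*1000/(1000*9.81) + 2.73^2/(2*9.81)
   = 3.5 + 41.692 + 0.3799
   = 45.572 m.
H2 = 13.5 + 219*1000/(1000*9.81) + 1.11^2/(2*9.81)
   = 13.5 + 22.324 + 0.0628
   = 35.887 m.
h_L = H1 - H2 = 45.572 - 35.887 = 9.685 m.

9.685


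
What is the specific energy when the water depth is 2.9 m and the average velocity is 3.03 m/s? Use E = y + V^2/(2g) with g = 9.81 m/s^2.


Specific energy E = y + V^2/(2g).
Velocity head = V^2/(2g) = 3.03^2 / (2*9.81) = 9.1809 / 19.62 = 0.4679 m.
E = 2.9 + 0.4679 = 3.3679 m.

3.3679


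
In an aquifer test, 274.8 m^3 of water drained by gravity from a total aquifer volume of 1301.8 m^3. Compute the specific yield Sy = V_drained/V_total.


Specific yield Sy = Volume drained / Total volume.
Sy = 274.8 / 1301.8
   = 0.2111.

0.2111


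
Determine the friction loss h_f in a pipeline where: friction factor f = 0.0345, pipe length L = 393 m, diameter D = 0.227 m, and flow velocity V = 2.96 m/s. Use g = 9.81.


Darcy-Weisbach equation: h_f = f * (L/D) * V^2/(2g).
f * L/D = 0.0345 * 393/0.227 = 59.7291.
V^2/(2g) = 2.96^2 / (2*9.81) = 8.7616 / 19.62 = 0.4466 m.
h_f = 59.7291 * 0.4466 = 26.673 m.

26.673


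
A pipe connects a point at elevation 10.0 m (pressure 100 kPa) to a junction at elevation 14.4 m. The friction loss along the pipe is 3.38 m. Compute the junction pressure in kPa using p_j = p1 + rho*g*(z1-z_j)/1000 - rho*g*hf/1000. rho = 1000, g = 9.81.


Junction pressure: p_j = p1 + rho*g*(z1 - z_j)/1000 - rho*g*hf/1000.
Elevation term = 1000*9.81*(10.0 - 14.4)/1000 = -43.164 kPa.
Friction term = 1000*9.81*3.38/1000 = 33.158 kPa.
p_j = 100 + -43.164 - 33.158 = 23.68 kPa.

23.68


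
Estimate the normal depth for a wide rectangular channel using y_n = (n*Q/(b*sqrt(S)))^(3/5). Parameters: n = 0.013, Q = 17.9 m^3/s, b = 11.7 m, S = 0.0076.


We use the wide-channel approximation y_n = (n*Q/(b*sqrt(S)))^(3/5).
sqrt(S) = sqrt(0.0076) = 0.087178.
Numerator: n*Q = 0.013 * 17.9 = 0.2327.
Denominator: b*sqrt(S) = 11.7 * 0.087178 = 1.019983.
arg = 0.2281.
y_n = 0.2281^(3/5) = 0.412 m.

0.412


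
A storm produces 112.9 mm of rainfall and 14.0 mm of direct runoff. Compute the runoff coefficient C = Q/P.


The runoff coefficient C = runoff depth / rainfall depth.
C = 14.0 / 112.9
  = 0.124.

0.124


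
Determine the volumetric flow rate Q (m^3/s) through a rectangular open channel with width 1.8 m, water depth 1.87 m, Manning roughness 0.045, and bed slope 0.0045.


For a rectangular channel, the cross-sectional area A = b * y = 1.8 * 1.87 = 3.37 m^2.
The wetted perimeter P = b + 2y = 1.8 + 2*1.87 = 5.54 m.
Hydraulic radius R = A/P = 3.37/5.54 = 0.6076 m.
Velocity V = (1/n)*R^(2/3)*S^(1/2) = (1/0.045)*0.6076^(2/3)*0.0045^(1/2) = 1.0694 m/s.
Discharge Q = A * V = 3.37 * 1.0694 = 3.6 m^3/s.

3.6


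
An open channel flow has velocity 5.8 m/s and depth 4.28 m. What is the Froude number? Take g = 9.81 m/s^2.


The Froude number is defined as Fr = V / sqrt(g*y).
g*y = 9.81 * 4.28 = 41.9868.
sqrt(g*y) = sqrt(41.9868) = 6.4797.
Fr = 5.8 / 6.4797 = 0.8951.

0.8951


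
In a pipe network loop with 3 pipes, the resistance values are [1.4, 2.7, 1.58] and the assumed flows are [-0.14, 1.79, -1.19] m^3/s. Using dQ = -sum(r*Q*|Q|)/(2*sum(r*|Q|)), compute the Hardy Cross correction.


Numerator terms (r*Q*|Q|): 1.4*-0.14*|-0.14| = -0.0274; 2.7*1.79*|1.79| = 8.6511; 1.58*-1.19*|-1.19| = -2.2374.
Sum of numerator = 6.3862.
Denominator terms (r*|Q|): 1.4*|-0.14| = 0.196; 2.7*|1.79| = 4.833; 1.58*|-1.19| = 1.8802.
2 * sum of denominator = 2 * 6.9092 = 13.8184.
dQ = -6.3862 / 13.8184 = -0.4622 m^3/s.

-0.4622


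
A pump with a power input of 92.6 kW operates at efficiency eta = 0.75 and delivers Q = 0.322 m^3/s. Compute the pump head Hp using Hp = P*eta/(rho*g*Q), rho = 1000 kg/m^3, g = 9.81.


Pump head formula: Hp = P * eta / (rho * g * Q).
Numerator: P * eta = 92.6 * 1000 * 0.75 = 69450.0 W.
Denominator: rho * g * Q = 1000 * 9.81 * 0.322 = 3158.82.
Hp = 69450.0 / 3158.82 = 21.99 m.

21.99


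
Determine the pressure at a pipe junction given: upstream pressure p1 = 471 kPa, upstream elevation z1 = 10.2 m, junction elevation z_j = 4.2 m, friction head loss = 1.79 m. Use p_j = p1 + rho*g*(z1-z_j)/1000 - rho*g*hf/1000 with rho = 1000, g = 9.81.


Junction pressure: p_j = p1 + rho*g*(z1 - z_j)/1000 - rho*g*hf/1000.
Elevation term = 1000*9.81*(10.2 - 4.2)/1000 = 58.86 kPa.
Friction term = 1000*9.81*1.79/1000 = 17.56 kPa.
p_j = 471 + 58.86 - 17.56 = 512.3 kPa.

512.3


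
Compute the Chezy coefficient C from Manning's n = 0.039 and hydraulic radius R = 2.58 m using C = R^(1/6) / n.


The Chezy coefficient relates to Manning's n through C = R^(1/6) / n.
R^(1/6) = 2.58^(1/6) = 1.171125.
C = 1.171125 / 0.039 = 30.03 m^(1/2)/s.

30.03


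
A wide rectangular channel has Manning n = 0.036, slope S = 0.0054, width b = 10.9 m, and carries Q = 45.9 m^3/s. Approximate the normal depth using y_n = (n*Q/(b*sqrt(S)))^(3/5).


We use the wide-channel approximation y_n = (n*Q/(b*sqrt(S)))^(3/5).
sqrt(S) = sqrt(0.0054) = 0.073485.
Numerator: n*Q = 0.036 * 45.9 = 1.6524.
Denominator: b*sqrt(S) = 10.9 * 0.073485 = 0.800986.
arg = 2.063.
y_n = 2.063^(3/5) = 1.5442 m.

1.5442


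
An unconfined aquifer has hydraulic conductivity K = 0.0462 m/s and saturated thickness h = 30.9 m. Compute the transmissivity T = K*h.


Transmissivity is defined as T = K * h.
T = 0.0462 * 30.9
  = 1.4276 m^2/s.

1.4276


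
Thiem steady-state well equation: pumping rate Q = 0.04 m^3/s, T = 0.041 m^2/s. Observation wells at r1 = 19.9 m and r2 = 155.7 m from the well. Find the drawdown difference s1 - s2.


Thiem equation: s1 - s2 = Q/(2*pi*T) * ln(r2/r1).
ln(r2/r1) = ln(155.7/19.9) = 2.0572.
Q/(2*pi*T) = 0.04 / (2*pi*0.041) = 0.04 / 0.2576 = 0.1553.
s1 - s2 = 0.1553 * 2.0572 = 0.3194 m.

0.3194


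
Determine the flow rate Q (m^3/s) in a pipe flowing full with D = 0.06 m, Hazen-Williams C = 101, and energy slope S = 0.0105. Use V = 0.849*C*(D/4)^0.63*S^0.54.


For a full circular pipe, R = D/4 = 0.06/4 = 0.015 m.
V = 0.849 * 101 * 0.015^0.63 * 0.0105^0.54
  = 0.849 * 101 * 0.070948 * 0.085397
  = 0.5195 m/s.
Pipe area A = pi*D^2/4 = pi*0.06^2/4 = 0.0028 m^2.
Q = A * V = 0.0028 * 0.5195 = 0.0015 m^3/s.

0.0015


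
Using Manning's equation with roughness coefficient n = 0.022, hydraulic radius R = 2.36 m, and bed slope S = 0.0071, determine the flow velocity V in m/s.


Manning's equation gives V = (1/n) * R^(2/3) * S^(1/2).
First, compute R^(2/3) = 2.36^(2/3) = 1.7726.
Next, S^(1/2) = 0.0071^(1/2) = 0.084261.
Then 1/n = 1/0.022 = 45.45.
V = 45.45 * 1.7726 * 0.084261 = 6.7891 m/s.

6.7891


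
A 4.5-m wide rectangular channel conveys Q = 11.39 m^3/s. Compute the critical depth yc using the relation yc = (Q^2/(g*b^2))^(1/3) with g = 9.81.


Using yc = (Q^2 / (g * b^2))^(1/3):
Q^2 = 11.39^2 = 129.73.
g * b^2 = 9.81 * 4.5^2 = 9.81 * 20.25 = 198.65.
Q^2 / (g*b^2) = 129.73 / 198.65 = 0.6531.
yc = 0.6531^(1/3) = 0.8676 m.

0.8676


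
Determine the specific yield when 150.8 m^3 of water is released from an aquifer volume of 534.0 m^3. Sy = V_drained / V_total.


Specific yield Sy = Volume drained / Total volume.
Sy = 150.8 / 534.0
   = 0.2824.

0.2824


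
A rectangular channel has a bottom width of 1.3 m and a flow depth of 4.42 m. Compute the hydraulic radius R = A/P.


For a rectangular section:
Flow area A = b * y = 1.3 * 4.42 = 5.75 m^2.
Wetted perimeter P = b + 2y = 1.3 + 2*4.42 = 10.14 m.
Hydraulic radius R = A/P = 5.75 / 10.14 = 0.5667 m.

0.5667


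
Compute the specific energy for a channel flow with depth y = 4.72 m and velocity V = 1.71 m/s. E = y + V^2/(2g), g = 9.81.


Specific energy E = y + V^2/(2g).
Velocity head = V^2/(2g) = 1.71^2 / (2*9.81) = 2.9241 / 19.62 = 0.149 m.
E = 4.72 + 0.149 = 4.869 m.

4.869


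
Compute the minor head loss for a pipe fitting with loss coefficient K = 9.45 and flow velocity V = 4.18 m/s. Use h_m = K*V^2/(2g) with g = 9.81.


Minor loss formula: h_m = K * V^2/(2g).
V^2 = 4.18^2 = 17.4724.
V^2/(2g) = 17.4724 / 19.62 = 0.8905 m.
h_m = 9.45 * 0.8905 = 8.4156 m.

8.4156


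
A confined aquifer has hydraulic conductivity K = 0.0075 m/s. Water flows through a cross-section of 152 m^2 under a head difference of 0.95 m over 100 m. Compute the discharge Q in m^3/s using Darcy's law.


Darcy's law: Q = K * A * i, where i = dh/L.
Hydraulic gradient i = 0.95 / 100 = 0.0095.
Q = 0.0075 * 152 * 0.0095
  = 0.0108 m^3/s.

0.0108


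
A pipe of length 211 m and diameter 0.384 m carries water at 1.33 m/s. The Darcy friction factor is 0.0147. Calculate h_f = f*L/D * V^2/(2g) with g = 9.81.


Darcy-Weisbach equation: h_f = f * (L/D) * V^2/(2g).
f * L/D = 0.0147 * 211/0.384 = 8.0773.
V^2/(2g) = 1.33^2 / (2*9.81) = 1.7689 / 19.62 = 0.0902 m.
h_f = 8.0773 * 0.0902 = 0.728 m.

0.728


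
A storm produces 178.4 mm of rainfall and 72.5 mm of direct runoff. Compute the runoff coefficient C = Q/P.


The runoff coefficient C = runoff depth / rainfall depth.
C = 72.5 / 178.4
  = 0.4064.

0.4064


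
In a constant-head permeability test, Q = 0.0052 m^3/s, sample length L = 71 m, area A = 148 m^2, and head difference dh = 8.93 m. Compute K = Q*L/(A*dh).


From K = Q*L / (A*dh):
Numerator: Q*L = 0.0052 * 71 = 0.3692.
Denominator: A*dh = 148 * 8.93 = 1321.64.
K = 0.3692 / 1321.64 = 0.000279 m/s.

0.000279


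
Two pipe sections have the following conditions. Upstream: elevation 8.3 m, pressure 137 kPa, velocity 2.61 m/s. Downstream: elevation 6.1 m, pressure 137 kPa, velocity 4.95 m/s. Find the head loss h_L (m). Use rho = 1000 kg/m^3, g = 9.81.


Total head at each section: H = z + p/(rho*g) + V^2/(2g).
H1 = 8.3 + 137*1000/(1000*9.81) + 2.61^2/(2*9.81)
   = 8.3 + 13.965 + 0.3472
   = 22.613 m.
H2 = 6.1 + 137*1000/(1000*9.81) + 4.95^2/(2*9.81)
   = 6.1 + 13.965 + 1.2489
   = 21.314 m.
h_L = H1 - H2 = 22.613 - 21.314 = 1.298 m.

1.298


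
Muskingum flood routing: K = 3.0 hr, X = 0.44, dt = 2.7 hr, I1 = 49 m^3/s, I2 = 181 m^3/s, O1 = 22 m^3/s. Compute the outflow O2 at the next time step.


Muskingum coefficients:
denom = 2*K*(1-X) + dt = 2*3.0*(1-0.44) + 2.7 = 6.06.
C0 = (dt - 2*K*X)/denom = (2.7 - 2*3.0*0.44)/6.06 = 0.0099.
C1 = (dt + 2*K*X)/denom = (2.7 + 2*3.0*0.44)/6.06 = 0.8812.
C2 = (2*K*(1-X) - dt)/denom = 0.1089.
O2 = C0*I2 + C1*I1 + C2*O1
   = 0.0099*181 + 0.8812*49 + 0.1089*22
   = 47.37 m^3/s.

47.37


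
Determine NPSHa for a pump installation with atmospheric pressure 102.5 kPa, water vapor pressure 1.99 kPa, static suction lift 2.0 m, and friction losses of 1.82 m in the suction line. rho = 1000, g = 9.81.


NPSHa = p_atm/(rho*g) - z_s - hf_s - p_vap/(rho*g).
p_atm/(rho*g) = 102.5*1000 / (1000*9.81) = 10.449 m.
p_vap/(rho*g) = 1.99*1000 / (1000*9.81) = 0.203 m.
NPSHa = 10.449 - 2.0 - 1.82 - 0.203
      = 6.43 m.

6.43


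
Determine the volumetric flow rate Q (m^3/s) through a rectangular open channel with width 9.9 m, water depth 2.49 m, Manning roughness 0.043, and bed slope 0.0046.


For a rectangular channel, the cross-sectional area A = b * y = 9.9 * 2.49 = 24.65 m^2.
The wetted perimeter P = b + 2y = 9.9 + 2*2.49 = 14.88 m.
Hydraulic radius R = A/P = 24.65/14.88 = 1.6567 m.
Velocity V = (1/n)*R^(2/3)*S^(1/2) = (1/0.043)*1.6567^(2/3)*0.0046^(1/2) = 2.2083 m/s.
Discharge Q = A * V = 24.65 * 2.2083 = 54.438 m^3/s.

54.438


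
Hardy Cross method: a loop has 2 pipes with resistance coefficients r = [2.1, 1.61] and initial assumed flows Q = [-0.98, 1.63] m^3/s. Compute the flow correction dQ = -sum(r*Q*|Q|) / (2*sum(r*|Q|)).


Numerator terms (r*Q*|Q|): 2.1*-0.98*|-0.98| = -2.0168; 1.61*1.63*|1.63| = 4.2776.
Sum of numerator = 2.2608.
Denominator terms (r*|Q|): 2.1*|-0.98| = 2.058; 1.61*|1.63| = 2.6243.
2 * sum of denominator = 2 * 4.6823 = 9.3646.
dQ = -2.2608 / 9.3646 = -0.2414 m^3/s.

-0.2414


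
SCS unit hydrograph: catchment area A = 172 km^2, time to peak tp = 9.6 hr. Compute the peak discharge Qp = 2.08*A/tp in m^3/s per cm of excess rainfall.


SCS formula: Qp = 2.08 * A / tp.
Qp = 2.08 * 172 / 9.6
   = 357.76 / 9.6
   = 37.27 m^3/s per cm.

37.27


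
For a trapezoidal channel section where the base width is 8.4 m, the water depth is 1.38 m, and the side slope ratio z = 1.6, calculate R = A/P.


For a trapezoidal section with side slope z:
A = (b + z*y)*y = (8.4 + 1.6*1.38)*1.38 = 14.639 m^2.
P = b + 2*y*sqrt(1 + z^2) = 8.4 + 2*1.38*sqrt(1 + 1.6^2) = 13.608 m.
R = A/P = 14.639 / 13.608 = 1.0758 m.

1.0758


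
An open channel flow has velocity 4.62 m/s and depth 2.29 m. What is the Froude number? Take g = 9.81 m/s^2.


The Froude number is defined as Fr = V / sqrt(g*y).
g*y = 9.81 * 2.29 = 22.4649.
sqrt(g*y) = sqrt(22.4649) = 4.7397.
Fr = 4.62 / 4.7397 = 0.9747.

0.9747


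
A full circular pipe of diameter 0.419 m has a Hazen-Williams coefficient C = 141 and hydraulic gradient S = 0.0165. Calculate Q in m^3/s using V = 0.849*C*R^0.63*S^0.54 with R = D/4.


For a full circular pipe, R = D/4 = 0.419/4 = 0.1047 m.
V = 0.849 * 141 * 0.1047^0.63 * 0.0165^0.54
  = 0.849 * 141 * 0.241378 * 0.109004
  = 3.1497 m/s.
Pipe area A = pi*D^2/4 = pi*0.419^2/4 = 0.1379 m^2.
Q = A * V = 0.1379 * 3.1497 = 0.4343 m^3/s.

0.4343


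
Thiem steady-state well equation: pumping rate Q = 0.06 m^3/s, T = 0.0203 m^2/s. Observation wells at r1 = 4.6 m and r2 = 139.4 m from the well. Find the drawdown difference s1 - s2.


Thiem equation: s1 - s2 = Q/(2*pi*T) * ln(r2/r1).
ln(r2/r1) = ln(139.4/4.6) = 3.4113.
Q/(2*pi*T) = 0.06 / (2*pi*0.0203) = 0.06 / 0.1275 = 0.4704.
s1 - s2 = 0.4704 * 3.4113 = 1.6047 m.

1.6047


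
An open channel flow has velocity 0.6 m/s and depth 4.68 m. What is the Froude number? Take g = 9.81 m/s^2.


The Froude number is defined as Fr = V / sqrt(g*y).
g*y = 9.81 * 4.68 = 45.9108.
sqrt(g*y) = sqrt(45.9108) = 6.7758.
Fr = 0.6 / 6.7758 = 0.0886.

0.0886


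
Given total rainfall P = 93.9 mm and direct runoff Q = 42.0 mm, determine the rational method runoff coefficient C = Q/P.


The runoff coefficient C = runoff depth / rainfall depth.
C = 42.0 / 93.9
  = 0.4473.

0.4473


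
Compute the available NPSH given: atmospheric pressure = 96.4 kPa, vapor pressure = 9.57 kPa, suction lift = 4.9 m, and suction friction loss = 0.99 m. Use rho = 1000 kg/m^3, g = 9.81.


NPSHa = p_atm/(rho*g) - z_s - hf_s - p_vap/(rho*g).
p_atm/(rho*g) = 96.4*1000 / (1000*9.81) = 9.827 m.
p_vap/(rho*g) = 9.57*1000 / (1000*9.81) = 0.976 m.
NPSHa = 9.827 - 4.9 - 0.99 - 0.976
      = 2.96 m.

2.96


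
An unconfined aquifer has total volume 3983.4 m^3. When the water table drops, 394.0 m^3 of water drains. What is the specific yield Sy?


Specific yield Sy = Volume drained / Total volume.
Sy = 394.0 / 3983.4
   = 0.0989.

0.0989


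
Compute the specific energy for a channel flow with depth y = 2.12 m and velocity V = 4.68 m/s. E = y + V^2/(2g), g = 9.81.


Specific energy E = y + V^2/(2g).
Velocity head = V^2/(2g) = 4.68^2 / (2*9.81) = 21.9024 / 19.62 = 1.1163 m.
E = 2.12 + 1.1163 = 3.2363 m.

3.2363


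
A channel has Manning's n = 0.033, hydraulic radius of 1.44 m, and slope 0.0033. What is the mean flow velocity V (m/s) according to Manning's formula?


Manning's equation gives V = (1/n) * R^(2/3) * S^(1/2).
First, compute R^(2/3) = 1.44^(2/3) = 1.2752.
Next, S^(1/2) = 0.0033^(1/2) = 0.057446.
Then 1/n = 1/0.033 = 30.3.
V = 30.3 * 1.2752 * 0.057446 = 2.2198 m/s.

2.2198


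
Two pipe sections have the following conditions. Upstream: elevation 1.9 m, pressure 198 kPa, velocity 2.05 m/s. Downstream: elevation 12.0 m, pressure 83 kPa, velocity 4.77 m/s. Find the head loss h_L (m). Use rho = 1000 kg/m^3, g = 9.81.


Total head at each section: H = z + p/(rho*g) + V^2/(2g).
H1 = 1.9 + 198*1000/(1000*9.81) + 2.05^2/(2*9.81)
   = 1.9 + 20.183 + 0.2142
   = 22.298 m.
H2 = 12.0 + 83*1000/(1000*9.81) + 4.77^2/(2*9.81)
   = 12.0 + 8.461 + 1.1597
   = 21.62 m.
h_L = H1 - H2 = 22.298 - 21.62 = 0.677 m.

0.677


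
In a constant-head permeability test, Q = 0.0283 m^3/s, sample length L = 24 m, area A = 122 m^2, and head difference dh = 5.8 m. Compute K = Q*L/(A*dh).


From K = Q*L / (A*dh):
Numerator: Q*L = 0.0283 * 24 = 0.6792.
Denominator: A*dh = 122 * 5.8 = 707.6.
K = 0.6792 / 707.6 = 0.00096 m/s.

0.00096


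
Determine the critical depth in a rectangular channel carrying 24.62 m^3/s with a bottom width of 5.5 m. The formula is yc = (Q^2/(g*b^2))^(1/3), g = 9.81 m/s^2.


Using yc = (Q^2 / (g * b^2))^(1/3):
Q^2 = 24.62^2 = 606.14.
g * b^2 = 9.81 * 5.5^2 = 9.81 * 30.25 = 296.75.
Q^2 / (g*b^2) = 606.14 / 296.75 = 2.0426.
yc = 2.0426^(1/3) = 1.2688 m.

1.2688


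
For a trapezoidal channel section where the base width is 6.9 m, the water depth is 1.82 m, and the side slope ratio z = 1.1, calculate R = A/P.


For a trapezoidal section with side slope z:
A = (b + z*y)*y = (6.9 + 1.1*1.82)*1.82 = 16.202 m^2.
P = b + 2*y*sqrt(1 + z^2) = 6.9 + 2*1.82*sqrt(1 + 1.1^2) = 12.311 m.
R = A/P = 16.202 / 12.311 = 1.316 m.

1.316


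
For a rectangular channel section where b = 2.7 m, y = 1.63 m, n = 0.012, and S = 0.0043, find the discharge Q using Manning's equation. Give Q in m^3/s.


For a rectangular channel, the cross-sectional area A = b * y = 2.7 * 1.63 = 4.4 m^2.
The wetted perimeter P = b + 2y = 2.7 + 2*1.63 = 5.96 m.
Hydraulic radius R = A/P = 4.4/5.96 = 0.7384 m.
Velocity V = (1/n)*R^(2/3)*S^(1/2) = (1/0.012)*0.7384^(2/3)*0.0043^(1/2) = 4.4643 m/s.
Discharge Q = A * V = 4.4 * 4.4643 = 19.648 m^3/s.

19.648


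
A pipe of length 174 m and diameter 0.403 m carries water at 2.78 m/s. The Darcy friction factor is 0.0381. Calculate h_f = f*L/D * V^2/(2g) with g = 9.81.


Darcy-Weisbach equation: h_f = f * (L/D) * V^2/(2g).
f * L/D = 0.0381 * 174/0.403 = 16.4501.
V^2/(2g) = 2.78^2 / (2*9.81) = 7.7284 / 19.62 = 0.3939 m.
h_f = 16.4501 * 0.3939 = 6.48 m.

6.48


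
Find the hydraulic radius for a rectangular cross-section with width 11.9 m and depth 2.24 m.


For a rectangular section:
Flow area A = b * y = 11.9 * 2.24 = 26.66 m^2.
Wetted perimeter P = b + 2y = 11.9 + 2*2.24 = 16.38 m.
Hydraulic radius R = A/P = 26.66 / 16.38 = 1.6274 m.

1.6274


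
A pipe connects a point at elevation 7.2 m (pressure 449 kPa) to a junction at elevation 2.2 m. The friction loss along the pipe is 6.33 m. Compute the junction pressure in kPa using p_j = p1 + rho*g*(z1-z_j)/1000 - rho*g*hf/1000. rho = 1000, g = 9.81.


Junction pressure: p_j = p1 + rho*g*(z1 - z_j)/1000 - rho*g*hf/1000.
Elevation term = 1000*9.81*(7.2 - 2.2)/1000 = 49.05 kPa.
Friction term = 1000*9.81*6.33/1000 = 62.097 kPa.
p_j = 449 + 49.05 - 62.097 = 435.95 kPa.

435.95


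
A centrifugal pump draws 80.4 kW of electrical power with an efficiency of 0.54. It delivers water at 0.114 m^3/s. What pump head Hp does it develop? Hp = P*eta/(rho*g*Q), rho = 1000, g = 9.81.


Pump head formula: Hp = P * eta / (rho * g * Q).
Numerator: P * eta = 80.4 * 1000 * 0.54 = 43416.0 W.
Denominator: rho * g * Q = 1000 * 9.81 * 0.114 = 1118.34.
Hp = 43416.0 / 1118.34 = 38.82 m.

38.82


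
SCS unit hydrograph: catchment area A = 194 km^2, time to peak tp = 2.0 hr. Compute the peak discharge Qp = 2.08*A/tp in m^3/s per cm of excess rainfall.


SCS formula: Qp = 2.08 * A / tp.
Qp = 2.08 * 194 / 2.0
   = 403.52 / 2.0
   = 201.76 m^3/s per cm.

201.76


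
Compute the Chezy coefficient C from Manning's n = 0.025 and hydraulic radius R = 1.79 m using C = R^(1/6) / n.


The Chezy coefficient relates to Manning's n through C = R^(1/6) / n.
R^(1/6) = 1.79^(1/6) = 1.1019.
C = 1.1019 / 0.025 = 44.08 m^(1/2)/s.

44.08


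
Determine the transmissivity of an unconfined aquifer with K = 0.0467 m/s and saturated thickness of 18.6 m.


Transmissivity is defined as T = K * h.
T = 0.0467 * 18.6
  = 0.8686 m^2/s.

0.8686


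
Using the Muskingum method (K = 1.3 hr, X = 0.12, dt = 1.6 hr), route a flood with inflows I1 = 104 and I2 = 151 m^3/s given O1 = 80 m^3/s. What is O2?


Muskingum coefficients:
denom = 2*K*(1-X) + dt = 2*1.3*(1-0.12) + 1.6 = 3.888.
C0 = (dt - 2*K*X)/denom = (1.6 - 2*1.3*0.12)/3.888 = 0.3313.
C1 = (dt + 2*K*X)/denom = (1.6 + 2*1.3*0.12)/3.888 = 0.4918.
C2 = (2*K*(1-X) - dt)/denom = 0.177.
O2 = C0*I2 + C1*I1 + C2*O1
   = 0.3313*151 + 0.4918*104 + 0.177*80
   = 115.32 m^3/s.

115.32


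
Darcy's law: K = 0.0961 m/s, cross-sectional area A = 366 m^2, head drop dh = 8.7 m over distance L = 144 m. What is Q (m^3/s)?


Darcy's law: Q = K * A * i, where i = dh/L.
Hydraulic gradient i = 8.7 / 144 = 0.060417.
Q = 0.0961 * 366 * 0.060417
  = 2.125 m^3/s.

2.125


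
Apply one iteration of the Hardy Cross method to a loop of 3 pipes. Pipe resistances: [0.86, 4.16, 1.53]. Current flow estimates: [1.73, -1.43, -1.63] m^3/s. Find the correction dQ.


Numerator terms (r*Q*|Q|): 0.86*1.73*|1.73| = 2.5739; 4.16*-1.43*|-1.43| = -8.5068; 1.53*-1.63*|-1.63| = -4.0651.
Sum of numerator = -9.9979.
Denominator terms (r*|Q|): 0.86*|1.73| = 1.4878; 4.16*|-1.43| = 5.9488; 1.53*|-1.63| = 2.4939.
2 * sum of denominator = 2 * 9.9305 = 19.861.
dQ = --9.9979 / 19.861 = 0.5034 m^3/s.

0.5034


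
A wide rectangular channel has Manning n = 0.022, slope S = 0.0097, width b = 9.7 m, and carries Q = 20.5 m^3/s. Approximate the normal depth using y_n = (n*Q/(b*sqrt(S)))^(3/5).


We use the wide-channel approximation y_n = (n*Q/(b*sqrt(S)))^(3/5).
sqrt(S) = sqrt(0.0097) = 0.098489.
Numerator: n*Q = 0.022 * 20.5 = 0.451.
Denominator: b*sqrt(S) = 9.7 * 0.098489 = 0.955343.
arg = 0.4721.
y_n = 0.4721^(3/5) = 0.6374 m.

0.6374


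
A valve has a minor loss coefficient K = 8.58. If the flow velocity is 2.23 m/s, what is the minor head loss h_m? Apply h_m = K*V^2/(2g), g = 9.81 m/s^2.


Minor loss formula: h_m = K * V^2/(2g).
V^2 = 2.23^2 = 4.9729.
V^2/(2g) = 4.9729 / 19.62 = 0.2535 m.
h_m = 8.58 * 0.2535 = 2.1747 m.

2.1747


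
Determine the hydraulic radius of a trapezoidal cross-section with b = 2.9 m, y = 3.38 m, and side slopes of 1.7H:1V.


For a trapezoidal section with side slope z:
A = (b + z*y)*y = (2.9 + 1.7*3.38)*3.38 = 29.223 m^2.
P = b + 2*y*sqrt(1 + z^2) = 2.9 + 2*3.38*sqrt(1 + 1.7^2) = 16.233 m.
R = A/P = 29.223 / 16.233 = 1.8003 m.

1.8003


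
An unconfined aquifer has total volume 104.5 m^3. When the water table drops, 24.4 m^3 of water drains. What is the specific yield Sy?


Specific yield Sy = Volume drained / Total volume.
Sy = 24.4 / 104.5
   = 0.2335.

0.2335


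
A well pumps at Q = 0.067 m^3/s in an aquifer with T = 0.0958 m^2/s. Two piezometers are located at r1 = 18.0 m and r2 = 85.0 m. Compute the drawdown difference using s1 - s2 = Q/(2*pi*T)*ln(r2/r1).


Thiem equation: s1 - s2 = Q/(2*pi*T) * ln(r2/r1).
ln(r2/r1) = ln(85.0/18.0) = 1.5523.
Q/(2*pi*T) = 0.067 / (2*pi*0.0958) = 0.067 / 0.6019 = 0.1113.
s1 - s2 = 0.1113 * 1.5523 = 0.1728 m.

0.1728


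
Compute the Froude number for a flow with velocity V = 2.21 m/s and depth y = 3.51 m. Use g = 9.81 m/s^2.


The Froude number is defined as Fr = V / sqrt(g*y).
g*y = 9.81 * 3.51 = 34.4331.
sqrt(g*y) = sqrt(34.4331) = 5.868.
Fr = 2.21 / 5.868 = 0.3766.

0.3766


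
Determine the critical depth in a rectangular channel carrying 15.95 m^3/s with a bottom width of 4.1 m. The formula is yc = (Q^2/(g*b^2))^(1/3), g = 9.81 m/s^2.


Using yc = (Q^2 / (g * b^2))^(1/3):
Q^2 = 15.95^2 = 254.4.
g * b^2 = 9.81 * 4.1^2 = 9.81 * 16.81 = 164.91.
Q^2 / (g*b^2) = 254.4 / 164.91 = 1.5427.
yc = 1.5427^(1/3) = 1.1555 m.

1.1555


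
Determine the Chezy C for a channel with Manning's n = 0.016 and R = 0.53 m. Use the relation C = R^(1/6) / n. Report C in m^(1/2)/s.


The Chezy coefficient relates to Manning's n through C = R^(1/6) / n.
R^(1/6) = 0.53^(1/6) = 0.899593.
C = 0.899593 / 0.016 = 56.22 m^(1/2)/s.

56.22


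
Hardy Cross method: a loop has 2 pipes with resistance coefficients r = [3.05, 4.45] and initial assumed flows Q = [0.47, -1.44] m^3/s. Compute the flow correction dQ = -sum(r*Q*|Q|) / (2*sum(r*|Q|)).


Numerator terms (r*Q*|Q|): 3.05*0.47*|0.47| = 0.6737; 4.45*-1.44*|-1.44| = -9.2275.
Sum of numerator = -8.5538.
Denominator terms (r*|Q|): 3.05*|0.47| = 1.4335; 4.45*|-1.44| = 6.408.
2 * sum of denominator = 2 * 7.8415 = 15.683.
dQ = --8.5538 / 15.683 = 0.5454 m^3/s.

0.5454


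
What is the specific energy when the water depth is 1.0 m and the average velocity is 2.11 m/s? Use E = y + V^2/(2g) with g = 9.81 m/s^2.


Specific energy E = y + V^2/(2g).
Velocity head = V^2/(2g) = 2.11^2 / (2*9.81) = 4.4521 / 19.62 = 0.2269 m.
E = 1.0 + 0.2269 = 1.2269 m.

1.2269


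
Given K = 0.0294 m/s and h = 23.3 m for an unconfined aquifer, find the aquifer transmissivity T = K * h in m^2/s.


Transmissivity is defined as T = K * h.
T = 0.0294 * 23.3
  = 0.685 m^2/s.

0.685


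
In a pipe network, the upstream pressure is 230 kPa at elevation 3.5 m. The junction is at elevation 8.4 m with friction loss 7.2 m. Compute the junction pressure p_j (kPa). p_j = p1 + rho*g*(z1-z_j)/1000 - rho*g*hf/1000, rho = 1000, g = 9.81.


Junction pressure: p_j = p1 + rho*g*(z1 - z_j)/1000 - rho*g*hf/1000.
Elevation term = 1000*9.81*(3.5 - 8.4)/1000 = -48.069 kPa.
Friction term = 1000*9.81*7.2/1000 = 70.632 kPa.
p_j = 230 + -48.069 - 70.632 = 111.3 kPa.

111.3


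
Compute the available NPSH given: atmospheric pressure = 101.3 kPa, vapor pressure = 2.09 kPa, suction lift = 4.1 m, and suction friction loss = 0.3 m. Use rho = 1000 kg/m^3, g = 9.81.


NPSHa = p_atm/(rho*g) - z_s - hf_s - p_vap/(rho*g).
p_atm/(rho*g) = 101.3*1000 / (1000*9.81) = 10.326 m.
p_vap/(rho*g) = 2.09*1000 / (1000*9.81) = 0.213 m.
NPSHa = 10.326 - 4.1 - 0.3 - 0.213
      = 5.71 m.

5.71


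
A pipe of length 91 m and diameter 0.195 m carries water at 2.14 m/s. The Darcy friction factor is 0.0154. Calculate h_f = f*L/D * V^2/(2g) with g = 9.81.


Darcy-Weisbach equation: h_f = f * (L/D) * V^2/(2g).
f * L/D = 0.0154 * 91/0.195 = 7.1867.
V^2/(2g) = 2.14^2 / (2*9.81) = 4.5796 / 19.62 = 0.2334 m.
h_f = 7.1867 * 0.2334 = 1.677 m.

1.677


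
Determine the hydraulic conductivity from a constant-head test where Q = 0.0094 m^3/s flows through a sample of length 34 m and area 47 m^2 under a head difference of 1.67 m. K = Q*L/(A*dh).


From K = Q*L / (A*dh):
Numerator: Q*L = 0.0094 * 34 = 0.3196.
Denominator: A*dh = 47 * 1.67 = 78.49.
K = 0.3196 / 78.49 = 0.004072 m/s.

0.004072


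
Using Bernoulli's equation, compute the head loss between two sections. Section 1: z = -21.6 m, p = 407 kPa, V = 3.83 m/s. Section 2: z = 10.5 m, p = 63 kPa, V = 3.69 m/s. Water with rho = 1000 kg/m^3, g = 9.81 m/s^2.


Total head at each section: H = z + p/(rho*g) + V^2/(2g).
H1 = -21.6 + 407*1000/(1000*9.81) + 3.83^2/(2*9.81)
   = -21.6 + 41.488 + 0.7477
   = 20.636 m.
H2 = 10.5 + 63*1000/(1000*9.81) + 3.69^2/(2*9.81)
   = 10.5 + 6.422 + 0.694
   = 17.616 m.
h_L = H1 - H2 = 20.636 - 17.616 = 3.02 m.

3.02


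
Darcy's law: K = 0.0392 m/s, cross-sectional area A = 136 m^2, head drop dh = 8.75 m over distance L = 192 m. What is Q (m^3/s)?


Darcy's law: Q = K * A * i, where i = dh/L.
Hydraulic gradient i = 8.75 / 192 = 0.045573.
Q = 0.0392 * 136 * 0.045573
  = 0.243 m^3/s.

0.243


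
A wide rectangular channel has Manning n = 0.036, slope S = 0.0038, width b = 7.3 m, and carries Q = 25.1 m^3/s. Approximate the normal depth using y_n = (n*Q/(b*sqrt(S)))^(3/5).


We use the wide-channel approximation y_n = (n*Q/(b*sqrt(S)))^(3/5).
sqrt(S) = sqrt(0.0038) = 0.061644.
Numerator: n*Q = 0.036 * 25.1 = 0.9036.
Denominator: b*sqrt(S) = 7.3 * 0.061644 = 0.450001.
arg = 2.008.
y_n = 2.008^(3/5) = 1.5193 m.

1.5193


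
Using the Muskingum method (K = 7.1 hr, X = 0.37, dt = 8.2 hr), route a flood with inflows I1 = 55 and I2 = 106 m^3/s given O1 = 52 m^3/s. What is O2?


Muskingum coefficients:
denom = 2*K*(1-X) + dt = 2*7.1*(1-0.37) + 8.2 = 17.146.
C0 = (dt - 2*K*X)/denom = (8.2 - 2*7.1*0.37)/17.146 = 0.1718.
C1 = (dt + 2*K*X)/denom = (8.2 + 2*7.1*0.37)/17.146 = 0.7847.
C2 = (2*K*(1-X) - dt)/denom = 0.0435.
O2 = C0*I2 + C1*I1 + C2*O1
   = 0.1718*106 + 0.7847*55 + 0.0435*52
   = 63.63 m^3/s.

63.63


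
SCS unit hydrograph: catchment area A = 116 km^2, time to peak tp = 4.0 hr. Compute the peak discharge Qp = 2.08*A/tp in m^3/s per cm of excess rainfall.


SCS formula: Qp = 2.08 * A / tp.
Qp = 2.08 * 116 / 4.0
   = 241.28 / 4.0
   = 60.32 m^3/s per cm.

60.32


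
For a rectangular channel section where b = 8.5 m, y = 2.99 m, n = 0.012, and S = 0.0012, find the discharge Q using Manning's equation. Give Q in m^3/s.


For a rectangular channel, the cross-sectional area A = b * y = 8.5 * 2.99 = 25.42 m^2.
The wetted perimeter P = b + 2y = 8.5 + 2*2.99 = 14.48 m.
Hydraulic radius R = A/P = 25.42/14.48 = 1.7552 m.
Velocity V = (1/n)*R^(2/3)*S^(1/2) = (1/0.012)*1.7552^(2/3)*0.0012^(1/2) = 4.2004 m/s.
Discharge Q = A * V = 25.42 * 4.2004 = 106.753 m^3/s.

106.753


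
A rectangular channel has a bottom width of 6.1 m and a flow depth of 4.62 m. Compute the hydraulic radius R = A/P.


For a rectangular section:
Flow area A = b * y = 6.1 * 4.62 = 28.18 m^2.
Wetted perimeter P = b + 2y = 6.1 + 2*4.62 = 15.34 m.
Hydraulic radius R = A/P = 28.18 / 15.34 = 1.8372 m.

1.8372


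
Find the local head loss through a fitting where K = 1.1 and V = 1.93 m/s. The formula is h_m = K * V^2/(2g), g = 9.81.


Minor loss formula: h_m = K * V^2/(2g).
V^2 = 1.93^2 = 3.7249.
V^2/(2g) = 3.7249 / 19.62 = 0.1899 m.
h_m = 1.1 * 0.1899 = 0.2088 m.

0.2088


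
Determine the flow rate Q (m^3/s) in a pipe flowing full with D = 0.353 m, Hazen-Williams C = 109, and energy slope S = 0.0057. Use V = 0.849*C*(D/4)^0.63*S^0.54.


For a full circular pipe, R = D/4 = 0.353/4 = 0.0882 m.
V = 0.849 * 109 * 0.0882^0.63 * 0.0057^0.54
  = 0.849 * 109 * 0.216671 * 0.061401
  = 1.2311 m/s.
Pipe area A = pi*D^2/4 = pi*0.353^2/4 = 0.0979 m^2.
Q = A * V = 0.0979 * 1.2311 = 0.1205 m^3/s.

0.1205
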